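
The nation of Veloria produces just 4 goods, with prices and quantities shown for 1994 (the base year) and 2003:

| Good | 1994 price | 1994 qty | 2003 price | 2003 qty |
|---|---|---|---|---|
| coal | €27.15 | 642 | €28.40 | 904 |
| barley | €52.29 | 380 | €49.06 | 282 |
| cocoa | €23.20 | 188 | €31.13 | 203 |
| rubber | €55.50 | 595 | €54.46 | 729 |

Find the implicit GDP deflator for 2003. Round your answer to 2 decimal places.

Nominal GDP 2003 = 28.40·904 + 49.06·282 + 31.13·203 + 54.46·729 = 85529.25.
Real GDP 2003 (at 1994 prices) = 27.15·904 + 52.29·282 + 23.20·203 + 55.50·729 = 84458.48.
Deflator = Nominal/Real × 100 = 85529.25/84458.48 × 100 = 101.268.

101.27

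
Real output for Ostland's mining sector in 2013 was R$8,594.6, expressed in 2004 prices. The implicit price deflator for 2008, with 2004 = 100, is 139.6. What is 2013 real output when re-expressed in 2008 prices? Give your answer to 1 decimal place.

Real output in 2008 prices = Real output in 2004 prices × (P_2008/P_2004) = 8594.6 × 1.396 = 11998.06.

R$11,998.1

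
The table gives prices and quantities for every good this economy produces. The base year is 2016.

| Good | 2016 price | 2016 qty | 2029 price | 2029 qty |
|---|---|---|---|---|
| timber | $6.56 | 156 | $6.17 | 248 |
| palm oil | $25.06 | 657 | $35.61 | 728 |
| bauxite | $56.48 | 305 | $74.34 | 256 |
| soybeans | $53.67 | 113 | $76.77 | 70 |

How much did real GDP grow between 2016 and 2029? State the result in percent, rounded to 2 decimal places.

Real GDP 2016 = Nominal GDP 2016 = 6.56·156 + 25.06·657 + 56.48·305 + 53.67·113 = 40778.89.
Real GDP 2029 (at 2016 prices) = 6.56·248 + 25.06·728 + 56.48·256 + 53.67·70 = 38086.34.
Real growth = 38086.34/40778.89 − 1 = -0.0660.

-6.60%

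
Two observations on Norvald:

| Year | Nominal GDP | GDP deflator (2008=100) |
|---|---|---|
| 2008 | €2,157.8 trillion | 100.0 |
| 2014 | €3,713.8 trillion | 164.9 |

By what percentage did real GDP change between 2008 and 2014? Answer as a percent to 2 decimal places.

4.37%

Real GDP 2008 = 2157.8 / 1.000 = 2157.80.
Real GDP 2014 = 3713.8 / 1.649 = 2252.15.
Real growth = 2252.15 / 2157.80 − 1 = 0.0437.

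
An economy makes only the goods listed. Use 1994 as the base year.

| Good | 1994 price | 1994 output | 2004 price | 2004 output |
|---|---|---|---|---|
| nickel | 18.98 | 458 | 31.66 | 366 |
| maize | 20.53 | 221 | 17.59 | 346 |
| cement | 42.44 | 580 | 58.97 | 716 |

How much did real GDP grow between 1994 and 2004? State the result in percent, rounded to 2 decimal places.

Real GDP 1994 = Nominal GDP 1994 = 18.98·458 + 20.53·221 + 42.44·580 = 37845.17.
Real GDP 2004 (at 1994 prices) = 18.98·366 + 20.53·346 + 42.44·716 = 44437.10.
Real growth = 44437.10/37845.17 − 1 = 0.1742.

17.42%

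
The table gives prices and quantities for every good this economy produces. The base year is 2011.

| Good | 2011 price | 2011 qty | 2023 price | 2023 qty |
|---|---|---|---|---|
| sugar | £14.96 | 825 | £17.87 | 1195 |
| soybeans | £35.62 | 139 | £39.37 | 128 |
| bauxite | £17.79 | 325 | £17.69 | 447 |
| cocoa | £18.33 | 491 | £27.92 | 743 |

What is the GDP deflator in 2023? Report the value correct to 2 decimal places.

Nominal GDP 2023 = 17.87·1195 + 39.37·128 + 17.69·447 + 27.92·743 = 55046.00.
Real GDP 2023 (at 2011 prices) = 14.96·1195 + 35.62·128 + 17.79·447 + 18.33·743 = 44007.88.
Deflator = Nominal/Real × 100 = 55046.00/44007.88 × 100 = 125.082.

125.08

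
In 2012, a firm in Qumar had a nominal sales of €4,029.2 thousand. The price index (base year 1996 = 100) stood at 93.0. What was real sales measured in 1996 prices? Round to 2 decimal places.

€4,332.47 thousand

Real sales = Nominal / (price index/100) = 4029.2 / 0.930 = 4332.47.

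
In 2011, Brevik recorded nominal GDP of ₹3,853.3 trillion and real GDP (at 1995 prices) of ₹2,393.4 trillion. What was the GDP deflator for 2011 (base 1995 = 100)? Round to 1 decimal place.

GDP deflator = (Nominal / Real) × 100 = 3853.3 / 2393.4 × 100 = 161.00.

161.0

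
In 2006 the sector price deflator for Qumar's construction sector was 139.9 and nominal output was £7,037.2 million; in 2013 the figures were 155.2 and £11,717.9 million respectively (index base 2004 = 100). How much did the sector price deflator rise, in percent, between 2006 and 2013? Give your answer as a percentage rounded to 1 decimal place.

10.9%

Price-level change = 155.2 / 139.9 − 1 = 0.1094.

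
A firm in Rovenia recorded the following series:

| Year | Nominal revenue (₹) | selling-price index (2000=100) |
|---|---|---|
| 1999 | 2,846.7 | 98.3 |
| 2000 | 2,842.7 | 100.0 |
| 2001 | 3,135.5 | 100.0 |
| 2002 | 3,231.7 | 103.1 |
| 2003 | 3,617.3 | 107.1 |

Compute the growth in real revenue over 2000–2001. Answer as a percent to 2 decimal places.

10.30%

Real revenue 2000 = 2842.7/1.000 = 2842.70.
Real revenue 2001 = 3135.5/1.000 = 3135.50.
Change = 3135.50/2842.70 − 1 = 0.1030.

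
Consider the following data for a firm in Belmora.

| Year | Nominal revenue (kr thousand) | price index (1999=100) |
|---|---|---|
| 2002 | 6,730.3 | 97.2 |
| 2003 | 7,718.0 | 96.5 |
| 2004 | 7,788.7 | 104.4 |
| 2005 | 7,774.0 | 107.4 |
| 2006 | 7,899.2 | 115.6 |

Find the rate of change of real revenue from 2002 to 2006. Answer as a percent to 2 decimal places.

-1.31%

Real revenue 2002 = 6730.3/0.972 = 6924.18.
Real revenue 2006 = 7899.2/1.156 = 6833.22.
Change = 6833.22/6924.18 − 1 = -0.0131.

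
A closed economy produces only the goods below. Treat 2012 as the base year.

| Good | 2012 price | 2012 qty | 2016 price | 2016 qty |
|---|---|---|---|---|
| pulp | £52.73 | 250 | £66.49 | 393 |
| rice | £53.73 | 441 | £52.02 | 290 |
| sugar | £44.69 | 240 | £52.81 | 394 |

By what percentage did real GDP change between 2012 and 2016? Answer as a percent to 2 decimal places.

Real GDP 2012 = Nominal GDP 2012 = 52.73·250 + 53.73·441 + 44.69·240 = 47603.03.
Real GDP 2016 (at 2012 prices) = 52.73·393 + 53.73·290 + 44.69·394 = 53912.45.
Real growth = 53912.45/47603.03 − 1 = 0.1325.

13.25%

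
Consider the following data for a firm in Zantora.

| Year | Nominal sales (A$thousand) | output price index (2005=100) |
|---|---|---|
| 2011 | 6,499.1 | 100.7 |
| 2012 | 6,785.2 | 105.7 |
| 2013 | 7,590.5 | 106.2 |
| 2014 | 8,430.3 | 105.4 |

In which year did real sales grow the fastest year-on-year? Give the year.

2014

2012: real = 6785.2/1.057 = 6419.30; growth vs 2011 (6453.92) = -0.54%.
2013: real = 7590.5/1.062 = 7147.36; growth vs 2012 (6419.30) = 11.34%.
2014: real = 8430.3/1.054 = 7998.39; growth vs 2013 (7147.36) = 11.91%.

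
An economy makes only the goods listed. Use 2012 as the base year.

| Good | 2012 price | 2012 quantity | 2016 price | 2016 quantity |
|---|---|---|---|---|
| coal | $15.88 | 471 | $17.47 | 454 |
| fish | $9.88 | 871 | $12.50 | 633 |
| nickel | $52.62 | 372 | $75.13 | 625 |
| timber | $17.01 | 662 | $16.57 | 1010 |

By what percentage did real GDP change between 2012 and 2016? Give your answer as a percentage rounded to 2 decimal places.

Real GDP 2012 = Nominal GDP 2012 = 15.88·471 + 9.88·871 + 52.62·372 + 17.01·662 = 46920.22.
Real GDP 2016 (at 2012 prices) = 15.88·454 + 9.88·633 + 52.62·625 + 17.01·1010 = 63531.16.
Real growth = 63531.16/46920.22 − 1 = 0.3540.

35.40%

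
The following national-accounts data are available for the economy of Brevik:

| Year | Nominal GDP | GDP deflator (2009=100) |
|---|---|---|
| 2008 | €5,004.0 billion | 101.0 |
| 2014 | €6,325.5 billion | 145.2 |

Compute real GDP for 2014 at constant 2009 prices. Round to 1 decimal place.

€4,356.4 billion

Real GDP = Nominal / (GDP deflator/100) = 6325.5 / 1.452 = 4356.40.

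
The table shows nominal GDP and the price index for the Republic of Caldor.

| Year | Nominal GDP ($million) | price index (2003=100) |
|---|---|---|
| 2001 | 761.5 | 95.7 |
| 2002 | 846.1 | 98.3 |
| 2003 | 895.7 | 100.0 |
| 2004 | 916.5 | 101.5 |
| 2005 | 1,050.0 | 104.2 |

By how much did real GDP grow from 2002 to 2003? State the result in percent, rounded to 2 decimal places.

Real GDP 2002 = 846.1/0.983 = 860.73.
Real GDP 2003 = 895.7/1.000 = 895.70.
Change = 895.70/860.73 − 1 = 0.0406.

4.06%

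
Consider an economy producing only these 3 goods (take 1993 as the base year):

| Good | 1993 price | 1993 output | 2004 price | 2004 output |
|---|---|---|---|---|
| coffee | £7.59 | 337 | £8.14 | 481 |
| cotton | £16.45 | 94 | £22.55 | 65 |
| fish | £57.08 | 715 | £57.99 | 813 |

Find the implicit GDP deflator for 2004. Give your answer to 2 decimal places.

102.74

Nominal GDP 2004 = 8.14·481 + 22.55·65 + 57.99·813 = 52526.96.
Real GDP 2004 (at 1993 prices) = 7.59·481 + 16.45·65 + 57.08·813 = 51126.08.
Deflator = Nominal/Real × 100 = 52526.96/51126.08 × 100 = 102.740.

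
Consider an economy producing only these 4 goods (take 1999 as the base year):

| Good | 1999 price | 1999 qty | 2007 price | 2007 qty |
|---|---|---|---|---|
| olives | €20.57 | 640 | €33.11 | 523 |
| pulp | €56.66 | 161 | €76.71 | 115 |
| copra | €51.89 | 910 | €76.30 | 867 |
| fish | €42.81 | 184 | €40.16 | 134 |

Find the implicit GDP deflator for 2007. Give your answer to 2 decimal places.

143.64

Nominal GDP 2007 = 33.11·523 + 76.71·115 + 76.30·867 + 40.16·134 = 97671.72.
Real GDP 2007 (at 1999 prices) = 20.57·523 + 56.66·115 + 51.89·867 + 42.81·134 = 67999.18.
Deflator = Nominal/Real × 100 = 97671.72/67999.18 × 100 = 143.637.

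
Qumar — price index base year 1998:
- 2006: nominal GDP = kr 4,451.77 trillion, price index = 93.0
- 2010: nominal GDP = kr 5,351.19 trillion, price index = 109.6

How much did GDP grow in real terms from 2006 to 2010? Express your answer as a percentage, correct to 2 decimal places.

2.00%

Real GDP 2006 = 4451.77 / 0.930 = 4786.85.
Real GDP 2010 = 5351.19 / 1.096 = 4882.47.
Real growth = 4882.47 / 4786.85 − 1 = 0.0200.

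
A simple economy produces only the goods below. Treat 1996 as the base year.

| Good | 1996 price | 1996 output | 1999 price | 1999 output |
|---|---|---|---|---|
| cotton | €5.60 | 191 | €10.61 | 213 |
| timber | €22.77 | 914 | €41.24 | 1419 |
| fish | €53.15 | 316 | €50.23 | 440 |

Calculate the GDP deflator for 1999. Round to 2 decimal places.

145.69

Nominal GDP 1999 = 10.61·213 + 41.24·1419 + 50.23·440 = 82880.69.
Real GDP 1999 (at 1996 prices) = 5.60·213 + 22.77·1419 + 53.15·440 = 56889.43.
Deflator = Nominal/Real × 100 = 82880.69/56889.43 × 100 = 145.687.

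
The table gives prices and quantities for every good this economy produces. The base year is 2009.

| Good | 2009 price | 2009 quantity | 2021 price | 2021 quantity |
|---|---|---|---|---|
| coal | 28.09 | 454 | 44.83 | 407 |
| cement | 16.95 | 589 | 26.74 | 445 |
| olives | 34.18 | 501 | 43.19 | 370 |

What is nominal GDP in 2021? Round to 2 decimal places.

46125.41

Nominal GDP 2021 = Σ (p_2021 × q_2021) = 44.83·407 + 26.74·445 + 43.19·370 = 46125.41.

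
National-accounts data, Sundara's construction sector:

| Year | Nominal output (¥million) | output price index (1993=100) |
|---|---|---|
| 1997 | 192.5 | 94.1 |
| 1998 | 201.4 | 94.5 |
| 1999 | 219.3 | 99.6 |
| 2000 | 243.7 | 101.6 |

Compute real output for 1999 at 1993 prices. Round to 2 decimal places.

Real output 1999 = 219.3 / 0.996 = 220.18.

¥220.18 million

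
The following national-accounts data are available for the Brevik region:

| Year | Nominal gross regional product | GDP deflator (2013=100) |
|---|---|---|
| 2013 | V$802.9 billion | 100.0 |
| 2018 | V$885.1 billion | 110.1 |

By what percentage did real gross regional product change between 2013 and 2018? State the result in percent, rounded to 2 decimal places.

Deflate each year: 2013 → 802.9/1.000 = 802.90; 2018 → 885.1/1.101 = 803.91.
So real gross regional product changed by 803.91/802.90 − 1 = 0.0013, i.e. 0.13%.

0.13%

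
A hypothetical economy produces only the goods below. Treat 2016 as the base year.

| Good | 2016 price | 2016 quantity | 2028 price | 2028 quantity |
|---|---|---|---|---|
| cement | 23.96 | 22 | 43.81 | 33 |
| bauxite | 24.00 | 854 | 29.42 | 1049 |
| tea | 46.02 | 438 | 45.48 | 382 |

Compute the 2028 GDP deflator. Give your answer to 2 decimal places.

114.09

Nominal GDP 2028 = 43.81·33 + 29.42·1049 + 45.48·382 = 49680.67.
Real GDP 2028 (at 2016 prices) = 23.96·33 + 24.00·1049 + 46.02·382 = 43546.32.
Deflator = Nominal/Real × 100 = 49680.67/43546.32 × 100 = 114.087.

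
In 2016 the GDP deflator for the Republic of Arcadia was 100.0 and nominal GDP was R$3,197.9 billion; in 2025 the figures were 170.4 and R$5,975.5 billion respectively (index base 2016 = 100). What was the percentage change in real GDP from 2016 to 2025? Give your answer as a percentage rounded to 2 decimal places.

Deflate each year: 2016 → 3197.9/1.000 = 3197.90; 2025 → 5975.5/1.704 = 3506.75.
So real GDP changed by 3506.75/3197.90 − 1 = 0.0966, i.e. 9.66%.

9.66%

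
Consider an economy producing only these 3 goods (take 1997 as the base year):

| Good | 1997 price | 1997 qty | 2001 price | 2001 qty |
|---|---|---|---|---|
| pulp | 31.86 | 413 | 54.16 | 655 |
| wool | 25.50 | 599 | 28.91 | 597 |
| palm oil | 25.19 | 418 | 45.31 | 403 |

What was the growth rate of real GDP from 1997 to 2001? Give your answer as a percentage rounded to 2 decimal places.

Real GDP 1997 = Nominal GDP 1997 = 31.86·413 + 25.50·599 + 25.19·418 = 38962.10.
Real GDP 2001 (at 1997 prices) = 31.86·655 + 25.50·597 + 25.19·403 = 46243.37.
Real growth = 46243.37/38962.10 − 1 = 0.1869.

18.69%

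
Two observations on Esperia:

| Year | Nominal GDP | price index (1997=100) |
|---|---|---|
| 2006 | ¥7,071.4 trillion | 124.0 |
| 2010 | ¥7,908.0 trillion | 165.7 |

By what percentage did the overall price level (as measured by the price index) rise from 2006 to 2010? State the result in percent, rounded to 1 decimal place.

33.6%

Price-level change = 165.7 / 124.0 − 1 = 0.3363.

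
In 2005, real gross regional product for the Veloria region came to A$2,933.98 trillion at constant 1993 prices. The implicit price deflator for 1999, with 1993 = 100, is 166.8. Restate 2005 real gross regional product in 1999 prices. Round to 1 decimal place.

Real gross regional product in 1999 prices = Real gross regional product in 1993 prices × (P_1999/P_1993) = 2933.98 × 1.668 = 4893.88.

A$4,893.9 trillion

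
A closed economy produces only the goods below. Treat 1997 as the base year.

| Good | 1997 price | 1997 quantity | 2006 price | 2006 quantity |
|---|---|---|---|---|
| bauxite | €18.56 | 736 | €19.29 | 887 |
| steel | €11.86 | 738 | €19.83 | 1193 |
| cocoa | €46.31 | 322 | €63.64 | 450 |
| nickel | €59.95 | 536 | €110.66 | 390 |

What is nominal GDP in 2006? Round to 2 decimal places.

€112562.82

Nominal GDP 2006 = Σ (p_2006 × q_2006) = 19.29·887 + 19.83·1193 + 63.64·450 + 110.66·390 = 112562.82.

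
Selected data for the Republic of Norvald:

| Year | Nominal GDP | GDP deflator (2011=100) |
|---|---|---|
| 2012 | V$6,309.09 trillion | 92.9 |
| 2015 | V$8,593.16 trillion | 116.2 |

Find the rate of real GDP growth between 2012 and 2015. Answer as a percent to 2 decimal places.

Deflate each year: 2012 → 6309.09/0.929 = 6791.27; 2015 → 8593.16/1.162 = 7395.15.
So real GDP changed by 7395.15/6791.27 − 1 = 0.0889, i.e. 8.89%.

8.89%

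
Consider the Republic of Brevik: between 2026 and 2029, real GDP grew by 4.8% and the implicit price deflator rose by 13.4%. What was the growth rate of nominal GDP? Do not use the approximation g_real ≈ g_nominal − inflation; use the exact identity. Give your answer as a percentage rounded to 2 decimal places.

(1 + g_nom) = (1 + g_real)(1 + π) = 1.0480 × 1.1340 = 1.18843.

18.84%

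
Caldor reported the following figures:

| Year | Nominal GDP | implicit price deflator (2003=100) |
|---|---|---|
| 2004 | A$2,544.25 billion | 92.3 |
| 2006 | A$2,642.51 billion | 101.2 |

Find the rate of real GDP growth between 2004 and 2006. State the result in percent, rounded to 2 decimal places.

Real GDP 2004 = 2544.25 / 0.923 = 2756.50.
Real GDP 2006 = 2642.51 / 1.012 = 2611.18.
Real growth = 2611.18 / 2756.50 − 1 = -0.0527.

-5.27%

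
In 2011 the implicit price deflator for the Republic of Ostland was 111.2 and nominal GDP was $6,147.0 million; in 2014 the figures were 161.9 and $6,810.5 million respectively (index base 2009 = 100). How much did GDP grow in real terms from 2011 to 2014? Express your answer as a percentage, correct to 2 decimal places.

-23.90%

Deflate each year: 2011 → 6147.0/1.112 = 5527.88; 2014 → 6810.5/1.619 = 4206.61.
So real GDP changed by 4206.61/5527.88 − 1 = -0.2390, i.e. -23.90%.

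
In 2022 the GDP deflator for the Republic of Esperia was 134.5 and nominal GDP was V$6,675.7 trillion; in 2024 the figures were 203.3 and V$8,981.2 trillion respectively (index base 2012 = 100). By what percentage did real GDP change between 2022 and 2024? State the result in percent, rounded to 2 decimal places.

Deflate each year: 2022 → 6675.7/1.345 = 4963.35; 2024 → 8981.2/2.033 = 4417.71.
So real GDP changed by 4417.71/4963.35 − 1 = -0.1099, i.e. -10.99%.

-10.99%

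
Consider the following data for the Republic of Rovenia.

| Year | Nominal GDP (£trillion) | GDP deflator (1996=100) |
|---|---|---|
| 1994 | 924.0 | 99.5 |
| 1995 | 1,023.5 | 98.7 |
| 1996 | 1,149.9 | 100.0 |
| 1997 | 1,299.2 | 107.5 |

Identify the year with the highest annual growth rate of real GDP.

1995: real = 1023.5/0.987 = 1036.98; growth vs 1994 (928.64) = 11.67%.
1996: real = 1149.9/1.000 = 1149.90; growth vs 1995 (1036.98) = 10.89%.
1997: real = 1299.2/1.075 = 1208.56; growth vs 1996 (1149.90) = 5.10%.

1995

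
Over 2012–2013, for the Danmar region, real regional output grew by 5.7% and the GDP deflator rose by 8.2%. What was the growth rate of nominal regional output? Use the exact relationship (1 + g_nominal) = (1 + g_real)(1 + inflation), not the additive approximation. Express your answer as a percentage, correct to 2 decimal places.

14.37%

(1 + g_nom) = (1 + g_real)(1 + π) = 1.0570 × 1.0820 = 1.14367.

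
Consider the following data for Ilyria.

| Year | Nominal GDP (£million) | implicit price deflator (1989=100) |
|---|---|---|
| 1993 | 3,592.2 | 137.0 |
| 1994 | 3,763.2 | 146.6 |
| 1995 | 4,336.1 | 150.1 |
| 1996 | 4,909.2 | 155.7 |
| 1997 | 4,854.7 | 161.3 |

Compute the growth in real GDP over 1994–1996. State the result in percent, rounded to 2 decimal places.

22.83%

Real GDP 1994 = 3763.2/1.466 = 2566.98.
Real GDP 1996 = 4909.2/1.557 = 3152.99.
Change = 3152.99/2566.98 − 1 = 0.2283.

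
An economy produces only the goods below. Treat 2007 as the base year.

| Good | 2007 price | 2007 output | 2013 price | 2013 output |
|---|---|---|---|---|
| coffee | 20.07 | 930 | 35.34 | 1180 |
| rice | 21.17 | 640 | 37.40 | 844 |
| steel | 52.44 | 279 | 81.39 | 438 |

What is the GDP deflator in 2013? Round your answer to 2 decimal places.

168.81

Nominal GDP 2013 = 35.34·1180 + 37.40·844 + 81.39·438 = 108915.62.
Real GDP 2013 (at 2007 prices) = 20.07·1180 + 21.17·844 + 52.44·438 = 64518.80.
Deflator = Nominal/Real × 100 = 108915.62/64518.80 × 100 = 168.812.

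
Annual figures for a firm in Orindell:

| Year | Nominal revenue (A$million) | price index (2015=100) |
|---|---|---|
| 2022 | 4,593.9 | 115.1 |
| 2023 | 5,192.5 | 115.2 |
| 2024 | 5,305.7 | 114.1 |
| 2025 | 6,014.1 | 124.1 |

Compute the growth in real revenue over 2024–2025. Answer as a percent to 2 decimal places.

Real revenue 2024 = 5305.7/1.141 = 4650.04.
Real revenue 2025 = 6014.1/1.241 = 4846.17.
Change = 4846.17/4650.04 − 1 = 0.0422.

4.22%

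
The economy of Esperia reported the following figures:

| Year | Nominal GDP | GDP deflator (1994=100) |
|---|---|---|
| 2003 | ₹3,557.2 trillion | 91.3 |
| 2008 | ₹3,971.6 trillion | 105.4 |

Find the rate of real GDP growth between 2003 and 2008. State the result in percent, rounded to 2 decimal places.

-3.29%

Deflate each year: 2003 → 3557.2/0.913 = 3896.17; 2008 → 3971.6/1.054 = 3768.12.
So real GDP changed by 3768.12/3896.17 − 1 = -0.0329, i.e. -3.29%.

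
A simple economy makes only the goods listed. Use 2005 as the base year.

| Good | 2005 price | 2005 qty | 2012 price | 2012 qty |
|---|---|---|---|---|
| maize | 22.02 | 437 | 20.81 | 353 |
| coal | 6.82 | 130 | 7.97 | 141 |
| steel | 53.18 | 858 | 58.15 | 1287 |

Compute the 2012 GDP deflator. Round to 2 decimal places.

107.94

Nominal GDP 2012 = 20.81·353 + 7.97·141 + 58.15·1287 = 83308.75.
Real GDP 2012 (at 2005 prices) = 22.02·353 + 6.82·141 + 53.18·1287 = 77177.34.
Deflator = Nominal/Real × 100 = 83308.75/77177.34 × 100 = 107.945.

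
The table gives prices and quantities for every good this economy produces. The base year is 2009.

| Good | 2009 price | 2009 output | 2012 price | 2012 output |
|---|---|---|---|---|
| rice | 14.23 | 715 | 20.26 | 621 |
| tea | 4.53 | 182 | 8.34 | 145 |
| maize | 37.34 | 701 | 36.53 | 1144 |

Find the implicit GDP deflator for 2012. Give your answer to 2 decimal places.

106.46

Nominal GDP 2012 = 20.26·621 + 8.34·145 + 36.53·1144 = 55581.08.
Real GDP 2012 (at 2009 prices) = 14.23·621 + 4.53·145 + 37.34·1144 = 52210.64.
Deflator = Nominal/Real × 100 = 55581.08/52210.64 × 100 = 106.455.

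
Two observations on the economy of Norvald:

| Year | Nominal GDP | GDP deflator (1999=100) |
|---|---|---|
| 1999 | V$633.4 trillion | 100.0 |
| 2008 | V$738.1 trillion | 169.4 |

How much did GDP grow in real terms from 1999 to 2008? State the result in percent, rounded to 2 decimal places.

-31.21%

Deflate each year: 1999 → 633.4/1.000 = 633.40; 2008 → 738.1/1.694 = 435.71.
So real GDP changed by 435.71/633.40 − 1 = -0.3121, i.e. -31.21%.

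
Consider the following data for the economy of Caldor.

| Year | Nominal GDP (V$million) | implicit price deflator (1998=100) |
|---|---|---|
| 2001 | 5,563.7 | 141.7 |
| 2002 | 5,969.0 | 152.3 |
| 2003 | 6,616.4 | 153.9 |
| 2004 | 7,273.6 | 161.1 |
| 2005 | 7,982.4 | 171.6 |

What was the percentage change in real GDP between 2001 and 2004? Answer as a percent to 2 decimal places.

14.99%

Real GDP 2001 = 5563.7/1.417 = 3926.39.
Real GDP 2004 = 7273.6/1.611 = 4514.96.
Change = 4514.96/3926.39 − 1 = 0.1499.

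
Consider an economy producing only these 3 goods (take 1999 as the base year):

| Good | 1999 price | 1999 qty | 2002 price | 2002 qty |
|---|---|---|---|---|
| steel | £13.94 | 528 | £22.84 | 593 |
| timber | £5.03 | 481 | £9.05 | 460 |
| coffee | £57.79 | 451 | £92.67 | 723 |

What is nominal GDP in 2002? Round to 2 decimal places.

Nominal GDP 2002 = Σ (p_2002 × q_2002) = 22.84·593 + 9.05·460 + 92.67·723 = 84707.53.

£84707.53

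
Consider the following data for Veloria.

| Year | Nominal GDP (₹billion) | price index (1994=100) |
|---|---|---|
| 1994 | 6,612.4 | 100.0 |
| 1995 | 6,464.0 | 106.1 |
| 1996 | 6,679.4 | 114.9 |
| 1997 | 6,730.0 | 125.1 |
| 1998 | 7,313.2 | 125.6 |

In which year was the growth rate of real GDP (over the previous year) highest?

1995: real = 6464.0/1.061 = 6092.37; growth vs 1994 (6612.40) = -7.86%.
1996: real = 6679.4/1.149 = 5813.23; growth vs 1995 (6092.37) = -4.58%.
1997: real = 6730.0/1.251 = 5379.70; growth vs 1996 (5813.23) = -7.46%.
1998: real = 7313.2/1.256 = 5822.61; growth vs 1997 (5379.70) = 8.23%.

1998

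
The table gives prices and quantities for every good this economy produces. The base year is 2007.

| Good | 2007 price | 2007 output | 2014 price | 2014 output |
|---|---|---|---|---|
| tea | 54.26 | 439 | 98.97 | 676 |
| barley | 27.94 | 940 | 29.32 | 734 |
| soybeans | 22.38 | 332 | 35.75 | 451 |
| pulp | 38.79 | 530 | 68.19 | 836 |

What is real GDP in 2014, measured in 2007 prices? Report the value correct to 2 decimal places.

Real GDP 2014 = Σ (p_2007 × q_2014) = 54.26·676 + 27.94·734 + 22.38·451 + 38.79·836 = 99709.54.

99709.54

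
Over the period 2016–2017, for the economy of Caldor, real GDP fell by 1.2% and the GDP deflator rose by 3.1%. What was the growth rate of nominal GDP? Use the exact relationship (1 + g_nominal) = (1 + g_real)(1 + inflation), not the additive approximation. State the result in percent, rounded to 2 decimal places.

(1 + g_nom) = (1 + g_real)(1 + π) = 0.9880 × 1.0310 = 1.01863.

1.86%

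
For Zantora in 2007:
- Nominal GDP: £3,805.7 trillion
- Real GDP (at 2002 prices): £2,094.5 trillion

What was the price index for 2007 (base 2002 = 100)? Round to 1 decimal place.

181.7

price index = (Nominal / Real) × 100 = 3805.7 / 2094.5 × 100 = 181.70.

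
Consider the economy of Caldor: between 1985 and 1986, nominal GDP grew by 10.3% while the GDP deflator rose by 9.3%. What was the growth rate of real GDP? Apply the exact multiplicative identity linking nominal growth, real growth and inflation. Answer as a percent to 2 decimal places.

(1 + g_nom) = (1 + g_real)(1 + π), so g_real = 1.1030 / 1.0930 − 1 = 0.00915.

0.91%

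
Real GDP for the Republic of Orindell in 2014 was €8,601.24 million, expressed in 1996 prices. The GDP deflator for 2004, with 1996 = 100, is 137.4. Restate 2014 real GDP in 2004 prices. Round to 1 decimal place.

Real GDP in 2004 prices = Real GDP in 1996 prices × (P_2004/P_1996) = 8601.24 × 1.374 = 11818.10.

€11,818.1 million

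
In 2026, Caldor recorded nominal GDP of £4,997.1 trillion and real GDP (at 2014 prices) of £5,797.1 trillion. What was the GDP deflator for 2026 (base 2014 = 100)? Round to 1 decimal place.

GDP deflator = (Nominal / Real) × 100 = 4997.1 / 5797.1 × 100 = 86.20.

86.2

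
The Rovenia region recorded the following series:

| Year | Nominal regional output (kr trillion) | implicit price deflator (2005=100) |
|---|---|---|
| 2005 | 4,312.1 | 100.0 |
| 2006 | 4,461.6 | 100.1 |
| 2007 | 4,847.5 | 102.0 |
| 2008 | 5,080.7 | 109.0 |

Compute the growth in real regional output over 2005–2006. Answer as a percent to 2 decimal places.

3.36%

Real regional output 2005 = 4312.1/1.000 = 4312.10.
Real regional output 2006 = 4461.6/1.001 = 4457.14.
Change = 4457.14/4312.10 − 1 = 0.0336.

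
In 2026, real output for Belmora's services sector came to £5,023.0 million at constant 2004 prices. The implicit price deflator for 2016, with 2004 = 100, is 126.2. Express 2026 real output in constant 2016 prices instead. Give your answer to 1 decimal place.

£6,339.0 million

Real output in 2016 prices = Real output in 2004 prices × (P_2016/P_2004) = 5023.0 × 1.262 = 6339.03.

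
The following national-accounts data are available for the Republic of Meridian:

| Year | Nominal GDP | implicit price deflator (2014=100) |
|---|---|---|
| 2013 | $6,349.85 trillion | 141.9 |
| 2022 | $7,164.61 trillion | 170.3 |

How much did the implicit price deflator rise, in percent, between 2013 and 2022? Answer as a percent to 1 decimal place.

Price-level change = 170.3 / 141.9 − 1 = 0.2001.

20.0%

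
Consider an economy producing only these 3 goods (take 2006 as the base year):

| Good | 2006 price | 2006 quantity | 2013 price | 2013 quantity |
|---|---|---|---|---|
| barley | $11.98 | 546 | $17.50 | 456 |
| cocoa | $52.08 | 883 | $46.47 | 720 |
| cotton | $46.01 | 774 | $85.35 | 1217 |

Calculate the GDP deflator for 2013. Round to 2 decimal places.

Nominal GDP 2013 = 17.50·456 + 46.47·720 + 85.35·1217 = 145309.35.
Real GDP 2013 (at 2006 prices) = 11.98·456 + 52.08·720 + 46.01·1217 = 98954.65.
Deflator = Nominal/Real × 100 = 145309.35/98954.65 × 100 = 146.844.

146.84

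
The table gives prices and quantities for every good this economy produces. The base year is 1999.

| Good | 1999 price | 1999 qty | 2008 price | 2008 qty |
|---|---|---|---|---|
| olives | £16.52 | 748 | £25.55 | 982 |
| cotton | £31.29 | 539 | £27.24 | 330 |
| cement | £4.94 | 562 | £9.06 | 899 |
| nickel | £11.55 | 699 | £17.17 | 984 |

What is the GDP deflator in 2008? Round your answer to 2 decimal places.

139.58

Nominal GDP 2008 = 25.55·982 + 27.24·330 + 9.06·899 + 17.17·984 = 59119.52.
Real GDP 2008 (at 1999 prices) = 16.52·982 + 31.29·330 + 4.94·899 + 11.55·984 = 42354.60.
Deflator = Nominal/Real × 100 = 59119.52/42354.60 × 100 = 139.582.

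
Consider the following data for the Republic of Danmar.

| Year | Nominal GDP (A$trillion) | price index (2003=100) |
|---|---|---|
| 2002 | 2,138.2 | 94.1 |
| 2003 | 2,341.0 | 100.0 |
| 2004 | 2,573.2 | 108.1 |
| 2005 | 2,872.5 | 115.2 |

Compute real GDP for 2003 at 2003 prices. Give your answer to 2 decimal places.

A$2,341.00 trillion

Real GDP 2003 = 2341.0 / 1.000 = 2341.00.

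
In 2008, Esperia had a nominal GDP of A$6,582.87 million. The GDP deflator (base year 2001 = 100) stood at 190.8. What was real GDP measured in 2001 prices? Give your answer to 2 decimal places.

A$3,450.14 million

Real GDP = Nominal / (GDP deflator/100) = 6582.87 / 1.908 = 3450.14.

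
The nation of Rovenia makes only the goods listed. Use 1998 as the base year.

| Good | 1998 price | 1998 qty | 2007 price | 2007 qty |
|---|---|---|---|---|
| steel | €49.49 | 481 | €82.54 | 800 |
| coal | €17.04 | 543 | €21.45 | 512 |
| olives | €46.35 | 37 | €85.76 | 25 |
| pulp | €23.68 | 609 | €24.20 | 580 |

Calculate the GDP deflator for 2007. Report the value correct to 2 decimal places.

Nominal GDP 2007 = 82.54·800 + 21.45·512 + 85.76·25 + 24.20·580 = 93194.40.
Real GDP 2007 (at 1998 prices) = 49.49·800 + 17.04·512 + 46.35·25 + 23.68·580 = 63209.63.
Deflator = Nominal/Real × 100 = 93194.40/63209.63 × 100 = 147.437.

147.44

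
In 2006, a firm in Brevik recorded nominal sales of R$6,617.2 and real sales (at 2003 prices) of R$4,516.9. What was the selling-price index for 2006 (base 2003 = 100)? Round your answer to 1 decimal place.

146.5

selling-price index = (Nominal / Real) × 100 = 6617.2 / 4516.9 × 100 = 146.50.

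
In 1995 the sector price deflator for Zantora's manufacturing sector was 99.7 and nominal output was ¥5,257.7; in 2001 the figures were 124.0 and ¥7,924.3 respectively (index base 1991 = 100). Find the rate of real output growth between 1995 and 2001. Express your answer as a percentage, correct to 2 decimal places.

21.18%

Real output 1995 = 5257.7 / 0.997 = 5273.52.
Real output 2001 = 7924.3 / 1.240 = 6390.56.
Real growth = 6390.56 / 5273.52 − 1 = 0.2118.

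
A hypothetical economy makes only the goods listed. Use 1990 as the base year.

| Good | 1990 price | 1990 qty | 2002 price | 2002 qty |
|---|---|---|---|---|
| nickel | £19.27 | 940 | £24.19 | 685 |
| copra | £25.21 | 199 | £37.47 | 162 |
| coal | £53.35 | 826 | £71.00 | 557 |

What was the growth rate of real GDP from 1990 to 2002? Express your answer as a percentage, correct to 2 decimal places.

Real GDP 1990 = Nominal GDP 1990 = 19.27·940 + 25.21·199 + 53.35·826 = 67197.69.
Real GDP 2002 (at 1990 prices) = 19.27·685 + 25.21·162 + 53.35·557 = 46999.92.
Real growth = 46999.92/67197.69 − 1 = -0.3006.

-30.06%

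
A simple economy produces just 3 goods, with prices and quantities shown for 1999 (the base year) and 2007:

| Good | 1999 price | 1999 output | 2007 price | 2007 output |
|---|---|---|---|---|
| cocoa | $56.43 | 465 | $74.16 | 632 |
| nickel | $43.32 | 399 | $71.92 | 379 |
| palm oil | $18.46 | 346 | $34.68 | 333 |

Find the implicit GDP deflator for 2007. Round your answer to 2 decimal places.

Nominal GDP 2007 = 74.16·632 + 71.92·379 + 34.68·333 = 85675.24.
Real GDP 2007 (at 1999 prices) = 56.43·632 + 43.32·379 + 18.46·333 = 58229.22.
Deflator = Nominal/Real × 100 = 85675.24/58229.22 × 100 = 147.134.

147.13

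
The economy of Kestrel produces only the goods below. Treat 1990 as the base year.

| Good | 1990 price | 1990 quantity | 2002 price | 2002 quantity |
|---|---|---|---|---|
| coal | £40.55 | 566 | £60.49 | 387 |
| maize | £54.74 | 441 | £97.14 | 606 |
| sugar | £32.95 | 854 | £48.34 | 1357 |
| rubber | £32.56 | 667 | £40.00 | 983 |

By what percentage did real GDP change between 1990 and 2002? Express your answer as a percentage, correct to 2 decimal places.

29.54%

Real GDP 1990 = Nominal GDP 1990 = 40.55·566 + 54.74·441 + 32.95·854 + 32.56·667 = 96948.46.
Real GDP 2002 (at 1990 prices) = 40.55·387 + 54.74·606 + 32.95·1357 + 32.56·983 = 125584.92.
Real growth = 125584.92/96948.46 − 1 = 0.2954.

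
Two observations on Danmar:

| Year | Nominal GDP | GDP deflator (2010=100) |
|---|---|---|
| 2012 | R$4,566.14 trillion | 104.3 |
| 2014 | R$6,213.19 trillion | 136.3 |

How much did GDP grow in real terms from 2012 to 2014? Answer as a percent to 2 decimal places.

4.12%

Deflate each year: 2012 → 4566.14/1.043 = 4377.89; 2014 → 6213.19/1.363 = 4558.47.
So real GDP changed by 4558.47/4377.89 − 1 = 0.0412, i.e. 4.12%.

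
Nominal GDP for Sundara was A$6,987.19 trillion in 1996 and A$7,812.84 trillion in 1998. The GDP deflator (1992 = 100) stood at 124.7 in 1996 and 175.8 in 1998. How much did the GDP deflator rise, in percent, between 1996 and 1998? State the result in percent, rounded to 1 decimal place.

Price-level change = 175.8 / 124.7 − 1 = 0.4098.

41.0%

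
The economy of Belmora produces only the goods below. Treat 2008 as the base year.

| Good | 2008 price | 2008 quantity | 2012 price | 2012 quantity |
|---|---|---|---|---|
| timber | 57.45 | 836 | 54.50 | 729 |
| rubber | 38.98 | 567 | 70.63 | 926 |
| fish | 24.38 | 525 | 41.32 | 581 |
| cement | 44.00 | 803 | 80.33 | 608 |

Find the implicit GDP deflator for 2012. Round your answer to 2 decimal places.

Nominal GDP 2012 = 54.50·729 + 70.63·926 + 41.32·581 + 80.33·608 = 177981.44.
Real GDP 2012 (at 2008 prices) = 57.45·729 + 38.98·926 + 24.38·581 + 44.00·608 = 118893.31.
Deflator = Nominal/Real × 100 = 177981.44/118893.31 × 100 = 149.698.

149.70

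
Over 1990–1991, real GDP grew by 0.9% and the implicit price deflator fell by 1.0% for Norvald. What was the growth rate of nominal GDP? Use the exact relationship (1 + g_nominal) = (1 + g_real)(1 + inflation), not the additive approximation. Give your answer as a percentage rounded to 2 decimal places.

-0.11%

(1 + g_nom) = (1 + g_real)(1 + π) = 1.0090 × 0.9900 = 0.99891.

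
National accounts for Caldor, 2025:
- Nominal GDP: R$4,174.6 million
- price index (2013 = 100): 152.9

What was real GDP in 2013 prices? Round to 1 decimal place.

Real GDP = Nominal / (price index/100) = 4174.6 / 1.529 = 2730.28.

R$2,730.3 million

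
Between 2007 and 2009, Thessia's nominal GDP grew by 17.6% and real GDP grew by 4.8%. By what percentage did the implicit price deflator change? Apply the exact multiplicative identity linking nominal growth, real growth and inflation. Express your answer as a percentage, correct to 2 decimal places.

(1 + g_nom) = (1 + g_real)(1 + π), so π = 1.1760 / 1.0480 − 1 = 0.12214.

12.21%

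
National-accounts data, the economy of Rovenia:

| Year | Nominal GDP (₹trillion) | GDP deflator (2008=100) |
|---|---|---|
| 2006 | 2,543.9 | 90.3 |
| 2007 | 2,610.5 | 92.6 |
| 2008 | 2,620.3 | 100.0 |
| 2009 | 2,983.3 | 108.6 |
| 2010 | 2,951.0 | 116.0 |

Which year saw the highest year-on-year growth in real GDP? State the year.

2007: real = 2610.5/0.926 = 2819.11; growth vs 2006 (2817.17) = 0.07%.
2008: real = 2620.3/1.000 = 2620.30; growth vs 2007 (2819.11) = -7.05%.
2009: real = 2983.3/1.086 = 2747.05; growth vs 2008 (2620.30) = 4.84%.
2010: real = 2951.0/1.160 = 2543.97; growth vs 2009 (2747.05) = -7.39%.

2009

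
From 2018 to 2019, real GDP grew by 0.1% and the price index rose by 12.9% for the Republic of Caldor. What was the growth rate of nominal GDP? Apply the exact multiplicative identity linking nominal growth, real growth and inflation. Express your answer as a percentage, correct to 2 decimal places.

13.01%

(1 + g_nom) = (1 + g_real)(1 + π) = 1.0010 × 1.1290 = 1.13013.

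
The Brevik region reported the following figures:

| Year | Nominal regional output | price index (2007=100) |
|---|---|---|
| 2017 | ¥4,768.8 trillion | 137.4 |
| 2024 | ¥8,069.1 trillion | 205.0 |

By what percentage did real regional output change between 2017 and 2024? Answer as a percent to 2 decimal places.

Real regional output 2017 = 4768.8 / 1.374 = 3470.74.
Real regional output 2024 = 8069.1 / 2.050 = 3936.15.
Real growth = 3936.15 / 3470.74 − 1 = 0.1341.

13.41%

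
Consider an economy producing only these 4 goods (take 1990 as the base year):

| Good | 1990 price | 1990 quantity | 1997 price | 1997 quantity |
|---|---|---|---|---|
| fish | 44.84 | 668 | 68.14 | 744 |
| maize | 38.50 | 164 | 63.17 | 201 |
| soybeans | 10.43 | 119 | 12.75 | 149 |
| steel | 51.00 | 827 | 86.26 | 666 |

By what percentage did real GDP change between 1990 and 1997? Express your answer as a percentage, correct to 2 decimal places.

-3.85%

Real GDP 1990 = Nominal GDP 1990 = 44.84·668 + 38.50·164 + 10.43·119 + 51.00·827 = 79685.29.
Real GDP 1997 (at 1990 prices) = 44.84·744 + 38.50·201 + 10.43·149 + 51.00·666 = 76619.53.
Real growth = 76619.53/79685.29 − 1 = -0.0385.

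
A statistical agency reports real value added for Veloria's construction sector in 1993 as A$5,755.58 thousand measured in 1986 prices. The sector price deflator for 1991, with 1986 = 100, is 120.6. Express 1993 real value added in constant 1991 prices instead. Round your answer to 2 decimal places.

A$6,941.23 thousand

Real value added in 1991 prices = Real value added in 1986 prices × (P_1991/P_1986) = 5755.58 × 1.206 = 6941.23.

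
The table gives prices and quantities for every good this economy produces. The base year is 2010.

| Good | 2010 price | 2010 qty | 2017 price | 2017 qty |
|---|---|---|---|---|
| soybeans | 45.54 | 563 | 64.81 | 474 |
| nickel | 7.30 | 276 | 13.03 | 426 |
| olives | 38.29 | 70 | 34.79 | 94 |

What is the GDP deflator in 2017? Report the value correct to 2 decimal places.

139.75

Nominal GDP 2017 = 64.81·474 + 13.03·426 + 34.79·94 = 39540.98.
Real GDP 2017 (at 2010 prices) = 45.54·474 + 7.30·426 + 38.29·94 = 28295.02.
Deflator = Nominal/Real × 100 = 39540.98/28295.02 × 100 = 139.745.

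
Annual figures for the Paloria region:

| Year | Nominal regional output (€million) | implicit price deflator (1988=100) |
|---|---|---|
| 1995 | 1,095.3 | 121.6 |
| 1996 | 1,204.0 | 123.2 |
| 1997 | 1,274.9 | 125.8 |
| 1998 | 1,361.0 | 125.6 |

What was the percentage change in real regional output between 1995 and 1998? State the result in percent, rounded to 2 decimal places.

20.30%

Real regional output 1995 = 1095.3/1.216 = 900.74.
Real regional output 1998 = 1361.0/1.256 = 1083.60.
Change = 1083.60/900.74 − 1 = 0.2030.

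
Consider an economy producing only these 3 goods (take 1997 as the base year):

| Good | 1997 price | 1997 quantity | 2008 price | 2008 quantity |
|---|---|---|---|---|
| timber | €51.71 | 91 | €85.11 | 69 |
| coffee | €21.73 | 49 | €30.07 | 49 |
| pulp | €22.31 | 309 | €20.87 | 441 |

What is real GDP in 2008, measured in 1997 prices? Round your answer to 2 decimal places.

Real GDP 2008 = Σ (p_1997 × q_2008) = 51.71·69 + 21.73·49 + 22.31·441 = 14471.47.

€14471.47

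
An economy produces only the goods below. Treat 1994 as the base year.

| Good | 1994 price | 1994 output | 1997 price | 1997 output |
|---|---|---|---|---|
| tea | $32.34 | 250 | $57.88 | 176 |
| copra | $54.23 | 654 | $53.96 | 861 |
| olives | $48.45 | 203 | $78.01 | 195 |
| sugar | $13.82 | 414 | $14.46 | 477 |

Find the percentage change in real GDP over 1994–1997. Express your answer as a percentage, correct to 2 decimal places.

15.76%

Real GDP 1994 = Nominal GDP 1994 = 32.34·250 + 54.23·654 + 48.45·203 + 13.82·414 = 59108.25.
Real GDP 1997 (at 1994 prices) = 32.34·176 + 54.23·861 + 48.45·195 + 13.82·477 = 68423.76.
Real growth = 68423.76/59108.25 − 1 = 0.1576.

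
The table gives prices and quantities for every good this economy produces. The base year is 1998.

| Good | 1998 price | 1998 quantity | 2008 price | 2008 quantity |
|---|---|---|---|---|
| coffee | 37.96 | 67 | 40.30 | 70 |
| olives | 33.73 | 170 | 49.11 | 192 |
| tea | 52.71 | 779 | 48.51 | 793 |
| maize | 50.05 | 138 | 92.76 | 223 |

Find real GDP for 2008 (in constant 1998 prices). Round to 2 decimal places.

62093.54

Real GDP 2008 = Σ (p_1998 × q_2008) = 37.96·70 + 33.73·192 + 52.71·793 + 50.05·223 = 62093.54.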